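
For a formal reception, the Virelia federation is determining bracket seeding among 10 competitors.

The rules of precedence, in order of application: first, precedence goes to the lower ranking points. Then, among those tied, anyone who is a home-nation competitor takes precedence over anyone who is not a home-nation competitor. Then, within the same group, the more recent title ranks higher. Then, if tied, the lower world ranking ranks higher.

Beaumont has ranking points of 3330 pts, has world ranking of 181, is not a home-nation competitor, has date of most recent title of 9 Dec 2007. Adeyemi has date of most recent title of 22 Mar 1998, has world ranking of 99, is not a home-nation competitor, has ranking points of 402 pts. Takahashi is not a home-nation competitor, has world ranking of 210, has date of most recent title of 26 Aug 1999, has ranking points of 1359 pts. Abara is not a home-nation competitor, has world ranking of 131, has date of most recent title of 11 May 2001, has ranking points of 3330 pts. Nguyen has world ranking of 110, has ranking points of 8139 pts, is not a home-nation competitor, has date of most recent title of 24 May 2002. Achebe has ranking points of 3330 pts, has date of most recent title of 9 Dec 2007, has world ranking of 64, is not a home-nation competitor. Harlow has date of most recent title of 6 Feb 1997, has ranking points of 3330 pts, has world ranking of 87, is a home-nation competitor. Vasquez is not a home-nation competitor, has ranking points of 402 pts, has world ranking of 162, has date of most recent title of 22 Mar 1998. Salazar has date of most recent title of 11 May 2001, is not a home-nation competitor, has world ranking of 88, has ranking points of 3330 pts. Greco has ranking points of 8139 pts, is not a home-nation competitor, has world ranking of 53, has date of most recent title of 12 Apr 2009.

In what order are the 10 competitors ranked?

Adeyemi, Vasquez, Takahashi, Harlow, Achebe, Beaumont, Salazar, Abara, Greco, Nguyen

By ranking points (lower first): Adeyemi and Vasquez (both 402 pts); then Takahashi (1359 pts); then Harlow, Achebe, Beaumont, Salazar and Abara (each 3330 pts); then Greco and Nguyen (both 8139 pts).
Adeyemi and Vasquez are each not a home-nation competitor, so the next rule applies.
Adeyemi and Vasquez both have date of most recent title 22 Mar 1998, so the next rule applies.
Among Adeyemi and Vasquez, by world ranking (lower first): Adeyemi (99) before Vasquez (162).
Among Harlow, Achebe, Beaumont, Salazar and Abara, a home-nation competitor before not a home-nation competitor: Harlow (a home-nation competitor) before Achebe, Beaumont, Salazar and Abara (not a home-nation competitor).
Among Achebe, Beaumont, Salazar and Abara, by date of most recent title (later first): Achebe and Beaumont (9 Dec 2007) before Salazar and Abara (11 May 2001).
Among Achebe and Beaumont, by world ranking (lower first): Achebe (64) before Beaumont (181).
Among Salazar and Abara, by world ranking (lower first): Salazar (88) before Abara (131).
Greco and Nguyen are each not a home-nation competitor, so the next rule applies.
Among Greco and Nguyen, by date of most recent title (later first): Greco (12 Apr 2009) before Nguyen (24 May 2002).
Full order: Adeyemi, Vasquez, Takahashi, Harlow, Achebe, Beaumont, Salazar, Abara, Greco, Nguyen.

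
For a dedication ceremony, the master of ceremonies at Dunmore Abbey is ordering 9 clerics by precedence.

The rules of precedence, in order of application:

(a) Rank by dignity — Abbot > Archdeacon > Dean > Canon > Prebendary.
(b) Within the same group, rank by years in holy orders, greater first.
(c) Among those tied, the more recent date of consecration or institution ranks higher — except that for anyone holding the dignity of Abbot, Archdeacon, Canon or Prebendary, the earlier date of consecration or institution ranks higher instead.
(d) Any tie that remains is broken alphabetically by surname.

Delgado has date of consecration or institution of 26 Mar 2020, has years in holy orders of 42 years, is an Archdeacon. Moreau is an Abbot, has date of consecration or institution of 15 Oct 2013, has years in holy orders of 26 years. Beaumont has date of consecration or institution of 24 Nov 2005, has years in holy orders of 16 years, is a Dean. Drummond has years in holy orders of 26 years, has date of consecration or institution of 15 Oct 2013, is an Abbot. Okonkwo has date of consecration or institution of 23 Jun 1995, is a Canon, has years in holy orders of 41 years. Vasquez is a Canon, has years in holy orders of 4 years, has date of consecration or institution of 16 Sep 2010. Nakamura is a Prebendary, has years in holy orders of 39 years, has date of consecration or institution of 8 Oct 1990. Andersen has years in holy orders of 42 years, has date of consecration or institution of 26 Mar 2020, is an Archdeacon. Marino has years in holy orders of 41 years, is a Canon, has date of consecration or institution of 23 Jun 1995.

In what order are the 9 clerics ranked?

By dignity: Drummond and Moreau (Abbot); then Andersen and Delgado (Archdeacon); then Beaumont (Dean); then Marino, Okonkwo and Vasquez (Canon); then Nakamura (Prebendary).
Drummond and Moreau both have years in holy orders 26 years, so the next rule applies.
Drummond and Moreau both have date of consecration or institution 15 Oct 2013, so the next rule applies.
Among Drummond and Moreau, alphabetically by surname: Drummond before Moreau.
Andersen and Delgado both have years in holy orders 42 years, so the next rule applies.
Andersen and Delgado both have date of consecration or institution 26 Mar 2020, so the next rule applies.
Among Andersen and Delgado, alphabetically by surname: Andersen before Delgado.
Among Marino, Okonkwo and Vasquez, by years in holy orders (higher first): Marino and Okonkwo (41 years) before Vasquez (4 years).
Marino and Okonkwo both have date of consecration or institution 23 Jun 1995, so the next rule applies.
Among Marino and Okonkwo, alphabetically by surname: Marino before Okonkwo.
Full order: Drummond, Moreau, Andersen, Delgado, Beaumont, Marino, Okonkwo, Vasquez, Nakamura.

Drummond, Moreau, Andersen, Delgado, Beaumont, Marino, Okonkwo, Vasquez, Nakamura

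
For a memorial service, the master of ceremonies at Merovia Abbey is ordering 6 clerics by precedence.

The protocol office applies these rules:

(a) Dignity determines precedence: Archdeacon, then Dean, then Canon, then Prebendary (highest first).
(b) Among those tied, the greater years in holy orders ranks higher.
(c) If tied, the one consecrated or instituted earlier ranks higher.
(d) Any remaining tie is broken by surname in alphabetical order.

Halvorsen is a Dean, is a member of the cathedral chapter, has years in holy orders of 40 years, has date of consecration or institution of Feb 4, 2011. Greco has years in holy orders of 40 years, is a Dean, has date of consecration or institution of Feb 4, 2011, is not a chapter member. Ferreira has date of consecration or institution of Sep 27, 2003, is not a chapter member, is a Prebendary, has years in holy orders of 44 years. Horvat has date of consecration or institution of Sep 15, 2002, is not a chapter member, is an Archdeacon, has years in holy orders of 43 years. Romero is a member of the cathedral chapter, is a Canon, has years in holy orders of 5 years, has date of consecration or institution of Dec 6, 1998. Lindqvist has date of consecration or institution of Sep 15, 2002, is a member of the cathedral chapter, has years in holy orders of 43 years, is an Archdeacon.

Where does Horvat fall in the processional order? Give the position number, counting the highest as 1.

By dignity: Horvat and Lindqvist (Archdeacon); then Greco and Halvorsen (Dean); then Romero (Canon); then Ferreira (Prebendary).
Horvat and Lindqvist both have years in holy orders 43 years, so the next rule applies.
Horvat and Lindqvist both have date of consecration or institution Sep 15, 2002, so the next rule applies.
Among Horvat and Lindqvist, alphabetically by surname: Horvat before Lindqvist.
Greco and Halvorsen both have years in holy orders 40 years, so the next rule applies.
Greco and Halvorsen both have date of consecration or institution Feb 4, 2011, so the next rule applies.
Among Greco and Halvorsen, alphabetically by surname: Greco before Halvorsen.
Order: Horvat, Lindqvist, Greco, Halvorsen, Romero, Ferreira. So position 1.

1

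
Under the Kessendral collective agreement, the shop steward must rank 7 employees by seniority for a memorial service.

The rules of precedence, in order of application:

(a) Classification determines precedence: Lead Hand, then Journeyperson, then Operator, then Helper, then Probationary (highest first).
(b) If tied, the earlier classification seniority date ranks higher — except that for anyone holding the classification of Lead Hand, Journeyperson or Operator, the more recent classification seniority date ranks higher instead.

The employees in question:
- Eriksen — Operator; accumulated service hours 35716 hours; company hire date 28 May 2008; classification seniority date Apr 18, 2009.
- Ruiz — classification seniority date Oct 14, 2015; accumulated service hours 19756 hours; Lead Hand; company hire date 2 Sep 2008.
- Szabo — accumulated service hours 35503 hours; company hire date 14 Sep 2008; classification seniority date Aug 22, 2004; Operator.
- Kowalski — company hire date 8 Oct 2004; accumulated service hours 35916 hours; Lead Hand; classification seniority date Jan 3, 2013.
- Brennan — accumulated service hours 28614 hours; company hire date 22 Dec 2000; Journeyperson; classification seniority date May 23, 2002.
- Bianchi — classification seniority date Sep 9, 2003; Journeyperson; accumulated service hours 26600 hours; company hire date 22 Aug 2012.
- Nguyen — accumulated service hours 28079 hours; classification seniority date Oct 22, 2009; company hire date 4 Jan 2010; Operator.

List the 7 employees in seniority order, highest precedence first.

By classification: Ruiz and Kowalski (Lead Hand); then Bianchi and Brennan (Journeyperson); then Nguyen, Eriksen and Szabo (Operator).
Among Ruiz and Kowalski, by classification seniority date (later first) (reversed rule for this group): Ruiz (Oct 14, 2015) before Kowalski (Jan 3, 2013).
Among Bianchi and Brennan, by classification seniority date (later first) (reversed rule for this group): Bianchi (Sep 9, 2003) before Brennan (May 23, 2002).
Among Nguyen, Eriksen and Szabo, by classification seniority date (later first) (reversed rule for this group): Nguyen (Oct 22, 2009) before Eriksen (Apr 18, 2009) before Szabo (Aug 22, 2004).
Full order: Ruiz, Kowalski, Bianchi, Brennan, Nguyen, Eriksen, Szabo.

Ruiz, Kowalski, Bianchi, Brennan, Nguyen, Eriksen, Szabo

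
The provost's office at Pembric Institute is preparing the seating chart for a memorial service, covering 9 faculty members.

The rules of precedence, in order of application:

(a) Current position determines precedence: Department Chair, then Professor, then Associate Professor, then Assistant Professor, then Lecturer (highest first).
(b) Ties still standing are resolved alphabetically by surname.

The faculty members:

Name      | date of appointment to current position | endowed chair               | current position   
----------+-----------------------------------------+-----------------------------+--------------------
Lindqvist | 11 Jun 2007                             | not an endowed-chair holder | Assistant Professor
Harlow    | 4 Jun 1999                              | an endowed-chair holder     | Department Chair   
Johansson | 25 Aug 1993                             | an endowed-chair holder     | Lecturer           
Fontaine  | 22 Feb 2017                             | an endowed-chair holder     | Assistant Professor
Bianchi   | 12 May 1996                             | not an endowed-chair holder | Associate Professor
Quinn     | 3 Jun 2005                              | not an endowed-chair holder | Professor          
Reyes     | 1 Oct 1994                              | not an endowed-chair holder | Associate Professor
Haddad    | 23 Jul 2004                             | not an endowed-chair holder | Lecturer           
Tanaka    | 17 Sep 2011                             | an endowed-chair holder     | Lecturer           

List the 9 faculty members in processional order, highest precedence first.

Harlow, Quinn, Bianchi, Reyes, Fontaine, Lindqvist, Haddad, Johansson, Tanaka

By current position: Harlow (Department Chair); then Quinn (Professor); then Bianchi and Reyes (Associate Professor); then Fontaine and Lindqvist (Assistant Professor); then Haddad, Johansson and Tanaka (Lecturer).
Among Bianchi and Reyes, alphabetically by surname: Bianchi before Reyes.
Among Fontaine and Lindqvist, alphabetically by surname: Fontaine before Lindqvist.
Among Haddad, Johansson and Tanaka, alphabetically by surname: Haddad before Johansson before Tanaka.
Full order: Harlow, Quinn, Bianchi, Reyes, Fontaine, Lindqvist, Haddad, Johansson, Tanaka.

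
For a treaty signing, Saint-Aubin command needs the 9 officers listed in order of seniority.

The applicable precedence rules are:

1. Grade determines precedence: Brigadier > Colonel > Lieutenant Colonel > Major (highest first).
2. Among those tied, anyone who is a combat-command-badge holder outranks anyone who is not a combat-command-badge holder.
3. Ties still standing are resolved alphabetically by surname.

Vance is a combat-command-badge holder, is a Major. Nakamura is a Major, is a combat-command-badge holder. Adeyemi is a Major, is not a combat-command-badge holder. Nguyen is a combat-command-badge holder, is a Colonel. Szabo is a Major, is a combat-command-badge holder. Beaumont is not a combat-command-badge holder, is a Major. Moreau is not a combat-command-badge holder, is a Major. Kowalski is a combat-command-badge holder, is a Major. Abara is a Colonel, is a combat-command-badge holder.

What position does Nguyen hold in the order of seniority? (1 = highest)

2

By grade: Abara and Nguyen (Colonel); then Kowalski, Nakamura, Szabo, Vance, Adeyemi, Beaumont and Moreau (Major).
Abara and Nguyen are each a combat-command-badge holder, so the next rule applies.
Among Abara and Nguyen, alphabetically by surname: Abara before Nguyen.
Among Kowalski, Nakamura, Szabo, Vance, Adeyemi, Beaumont and Moreau, a combat-command-badge holder before not a combat-command-badge holder: Kowalski, Nakamura, Szabo and Vance (a combat-command-badge holder) before Adeyemi, Beaumont and Moreau (not a combat-command-badge holder).
Among Kowalski, Nakamura, Szabo and Vance, alphabetically by surname: Kowalski before Nakamura before Szabo before Vance.
Among Adeyemi, Beaumont and Moreau, alphabetically by surname: Adeyemi before Beaumont before Moreau.
Order: Abara, Nguyen, Kowalski, Nakamura, Szabo, Vance, Adeyemi, Beaumont, Moreau. So position 2.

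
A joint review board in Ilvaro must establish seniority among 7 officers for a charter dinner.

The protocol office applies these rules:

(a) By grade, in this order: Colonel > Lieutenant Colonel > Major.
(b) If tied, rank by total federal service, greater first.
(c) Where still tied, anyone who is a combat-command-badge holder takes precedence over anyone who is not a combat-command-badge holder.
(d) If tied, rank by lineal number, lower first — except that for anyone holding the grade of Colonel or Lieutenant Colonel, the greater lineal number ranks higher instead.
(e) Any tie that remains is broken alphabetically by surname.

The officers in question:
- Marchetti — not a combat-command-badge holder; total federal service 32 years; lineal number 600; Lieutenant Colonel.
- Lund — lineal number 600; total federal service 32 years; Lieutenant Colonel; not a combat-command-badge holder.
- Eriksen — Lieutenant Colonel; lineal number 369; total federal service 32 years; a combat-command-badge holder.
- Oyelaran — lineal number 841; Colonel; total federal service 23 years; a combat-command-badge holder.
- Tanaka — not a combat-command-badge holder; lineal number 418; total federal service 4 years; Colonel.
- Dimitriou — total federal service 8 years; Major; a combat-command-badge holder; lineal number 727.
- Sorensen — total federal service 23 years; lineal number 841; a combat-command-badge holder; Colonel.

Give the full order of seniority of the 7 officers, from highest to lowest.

Oyelaran, Sorensen, Tanaka, Eriksen, Lund, Marchetti, Dimitriou

By grade: Oyelaran, Sorensen and Tanaka (Colonel); then Eriksen, Lund and Marchetti (Lieutenant Colonel); then Dimitriou (Major).
Among Oyelaran, Sorensen and Tanaka, by total federal service (higher first): Oyelaran and Sorensen (23 years) before Tanaka (4 years).
Oyelaran and Sorensen are each a combat-command-badge holder, so the next rule applies.
Oyelaran and Sorensen both have lineal number 841, so the next rule applies.
Among Oyelaran and Sorensen, alphabetically by surname: Oyelaran before Sorensen.
Eriksen, Lund and Marchetti all have total federal service 32 years, so the next rule applies.
Among Eriksen, Lund and Marchetti, a combat-command-badge holder before not a combat-command-badge holder: Eriksen (a combat-command-badge holder) before Lund and Marchetti (not a combat-command-badge holder).
Lund and Marchetti both have lineal number 600, so the next rule applies.
Among Lund and Marchetti, alphabetically by surname: Lund before Marchetti.
Full order: Oyelaran, Sorensen, Tanaka, Eriksen, Lund, Marchetti, Dimitriou.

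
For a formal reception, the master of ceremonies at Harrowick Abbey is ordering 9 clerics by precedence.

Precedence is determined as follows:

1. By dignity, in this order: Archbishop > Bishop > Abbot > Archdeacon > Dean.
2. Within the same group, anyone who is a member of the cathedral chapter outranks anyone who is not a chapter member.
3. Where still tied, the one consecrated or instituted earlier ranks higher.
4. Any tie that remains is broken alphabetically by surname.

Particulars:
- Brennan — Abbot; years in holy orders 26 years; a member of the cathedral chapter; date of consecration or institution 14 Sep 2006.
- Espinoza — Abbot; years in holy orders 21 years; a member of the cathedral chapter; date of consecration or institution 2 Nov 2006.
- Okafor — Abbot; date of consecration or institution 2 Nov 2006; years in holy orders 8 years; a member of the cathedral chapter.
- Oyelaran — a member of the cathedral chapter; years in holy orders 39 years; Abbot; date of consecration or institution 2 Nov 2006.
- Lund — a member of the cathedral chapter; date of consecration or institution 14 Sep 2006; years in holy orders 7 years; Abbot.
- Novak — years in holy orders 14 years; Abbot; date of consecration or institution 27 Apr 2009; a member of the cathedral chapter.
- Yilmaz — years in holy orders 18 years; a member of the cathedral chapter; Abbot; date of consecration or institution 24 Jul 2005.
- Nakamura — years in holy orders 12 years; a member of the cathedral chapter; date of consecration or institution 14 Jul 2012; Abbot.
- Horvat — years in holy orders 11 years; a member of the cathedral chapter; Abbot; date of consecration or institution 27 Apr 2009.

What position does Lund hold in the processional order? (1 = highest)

By dignity: Yilmaz, Brennan, Lund, Espinoza, Okafor, Oyelaran, Horvat, Novak and Nakamura (Abbot).
Yilmaz, Brennan, Lund, Espinoza, Okafor, Oyelaran, Horvat, Novak and Nakamura are each a member of the cathedral chapter, so the next rule applies.
Among Yilmaz, Brennan, Lund, Espinoza, Okafor, Oyelaran, Horvat, Novak and Nakamura, by date of consecration or institution (earlier first): Yilmaz (24 Jul 2005) before Brennan and Lund (14 Sep 2006) before Espinoza, Okafor and Oyelaran (2 Nov 2006) before Horvat and Novak (27 Apr 2009) before Nakamura (14 Jul 2012).
Among Brennan and Lund, alphabetically by surname: Brennan before Lund.
Among Espinoza, Okafor and Oyelaran, alphabetically by surname: Espinoza before Okafor before Oyelaran.
Among Horvat and Novak, alphabetically by surname: Horvat before Novak.
Order: Yilmaz, Brennan, Lund, Espinoza, Okafor, Oyelaran, Horvat, Novak, Nakamura. So position 3.

3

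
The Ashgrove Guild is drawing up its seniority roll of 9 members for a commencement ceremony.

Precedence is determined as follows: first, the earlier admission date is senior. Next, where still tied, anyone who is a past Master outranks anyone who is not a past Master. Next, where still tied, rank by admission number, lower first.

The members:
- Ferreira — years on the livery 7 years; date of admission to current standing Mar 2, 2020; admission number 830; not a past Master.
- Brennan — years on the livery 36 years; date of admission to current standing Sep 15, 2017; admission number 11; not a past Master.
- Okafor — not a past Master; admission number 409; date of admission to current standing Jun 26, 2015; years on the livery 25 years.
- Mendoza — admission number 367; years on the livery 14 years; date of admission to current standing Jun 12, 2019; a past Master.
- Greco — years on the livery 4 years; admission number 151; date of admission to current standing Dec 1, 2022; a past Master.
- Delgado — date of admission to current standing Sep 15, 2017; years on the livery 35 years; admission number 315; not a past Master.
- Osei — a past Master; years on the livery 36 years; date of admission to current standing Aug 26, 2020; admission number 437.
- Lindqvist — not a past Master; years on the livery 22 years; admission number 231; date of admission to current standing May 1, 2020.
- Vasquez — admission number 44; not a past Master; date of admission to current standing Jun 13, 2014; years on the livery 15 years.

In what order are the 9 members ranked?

By date of admission to current standing (earlier first): Vasquez (Jun 13, 2014); then Okafor (Jun 26, 2015); then Brennan and Delgado (both Sep 15, 2017); then Mendoza (Jun 12, 2019); then Ferreira (Mar 2, 2020); then Lindqvist (May 1, 2020); then Osei (Aug 26, 2020); then Greco (Dec 1, 2022).
Brennan and Delgado are each not a past Master, so the next rule applies.
Among Brennan and Delgado, by admission number (lower first): Brennan (11) before Delgado (315).
Full order: Vasquez, Okafor, Brennan, Delgado, Mendoza, Ferreira, Lindqvist, Osei, Greco.

Vasquez, Okafor, Brennan, Delgado, Mendoza, Ferreira, Lindqvist, Osei, Greco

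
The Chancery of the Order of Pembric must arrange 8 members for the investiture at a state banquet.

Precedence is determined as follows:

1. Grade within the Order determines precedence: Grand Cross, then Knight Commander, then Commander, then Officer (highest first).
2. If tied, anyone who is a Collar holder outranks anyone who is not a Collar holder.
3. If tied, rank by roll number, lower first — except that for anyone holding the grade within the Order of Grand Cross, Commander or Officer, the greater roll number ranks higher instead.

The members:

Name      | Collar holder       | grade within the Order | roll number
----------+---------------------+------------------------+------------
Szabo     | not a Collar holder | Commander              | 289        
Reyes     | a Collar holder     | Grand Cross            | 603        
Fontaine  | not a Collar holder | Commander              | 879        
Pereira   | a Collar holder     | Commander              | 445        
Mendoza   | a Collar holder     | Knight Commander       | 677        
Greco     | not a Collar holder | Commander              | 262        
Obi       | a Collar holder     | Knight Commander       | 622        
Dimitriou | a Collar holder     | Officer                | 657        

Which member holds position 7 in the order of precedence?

Greco

By grade within the Order: Reyes (Grand Cross); then Obi and Mendoza (Knight Commander); then Pereira, Fontaine, Szabo and Greco (Commander); then Dimitriou (Officer).
Obi and Mendoza are each a Collar holder, so the next rule applies.
Among Obi and Mendoza, by roll number (lower first): Obi (622) before Mendoza (677).
Among Pereira, Fontaine, Szabo and Greco, a Collar holder before not a Collar holder: Pereira (a Collar holder) before Fontaine, Szabo and Greco (not a Collar holder).
Among Fontaine, Szabo and Greco, by roll number (higher first) (reversed rule for this group): Fontaine (879) before Szabo (289) before Greco (262).
Order: Reyes, Obi, Mendoza, Pereira, Fontaine, Szabo, Greco, Dimitriou.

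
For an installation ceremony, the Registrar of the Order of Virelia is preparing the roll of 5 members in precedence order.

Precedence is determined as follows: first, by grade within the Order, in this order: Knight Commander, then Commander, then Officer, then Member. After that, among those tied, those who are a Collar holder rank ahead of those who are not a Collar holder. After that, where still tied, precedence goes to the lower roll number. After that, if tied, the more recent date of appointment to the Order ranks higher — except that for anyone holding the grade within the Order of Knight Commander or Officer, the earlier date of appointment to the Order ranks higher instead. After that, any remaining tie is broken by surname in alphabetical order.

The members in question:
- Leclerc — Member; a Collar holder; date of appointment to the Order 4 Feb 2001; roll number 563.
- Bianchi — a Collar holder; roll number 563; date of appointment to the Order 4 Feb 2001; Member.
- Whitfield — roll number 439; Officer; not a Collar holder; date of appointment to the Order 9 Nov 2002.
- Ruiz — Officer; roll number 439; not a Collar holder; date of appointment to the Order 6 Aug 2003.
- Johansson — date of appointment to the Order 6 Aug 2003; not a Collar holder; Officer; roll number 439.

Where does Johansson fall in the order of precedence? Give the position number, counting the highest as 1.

2

By grade within the Order: Whitfield, Johansson and Ruiz (Officer); then Bianchi and Leclerc (Member).
Whitfield, Johansson and Ruiz are each not a Collar holder, so the next rule applies.
Whitfield, Johansson and Ruiz all have roll number 439, so the next rule applies.
Among Whitfield, Johansson and Ruiz, by date of appointment to the Order (earlier first) (reversed rule for this group): Whitfield (9 Nov 2002) before Johansson and Ruiz (6 Aug 2003).
Among Johansson and Ruiz, alphabetically by surname: Johansson before Ruiz.
Bianchi and Leclerc are each a Collar holder, so the next rule applies.
Bianchi and Leclerc both have roll number 563, so the next rule applies.
Bianchi and Leclerc both have date of appointment to the Order 4 Feb 2001, so the next rule applies.
Among Bianchi and Leclerc, alphabetically by surname: Bianchi before Leclerc.
Order: Whitfield, Johansson, Ruiz, Bianchi, Leclerc. So position 2.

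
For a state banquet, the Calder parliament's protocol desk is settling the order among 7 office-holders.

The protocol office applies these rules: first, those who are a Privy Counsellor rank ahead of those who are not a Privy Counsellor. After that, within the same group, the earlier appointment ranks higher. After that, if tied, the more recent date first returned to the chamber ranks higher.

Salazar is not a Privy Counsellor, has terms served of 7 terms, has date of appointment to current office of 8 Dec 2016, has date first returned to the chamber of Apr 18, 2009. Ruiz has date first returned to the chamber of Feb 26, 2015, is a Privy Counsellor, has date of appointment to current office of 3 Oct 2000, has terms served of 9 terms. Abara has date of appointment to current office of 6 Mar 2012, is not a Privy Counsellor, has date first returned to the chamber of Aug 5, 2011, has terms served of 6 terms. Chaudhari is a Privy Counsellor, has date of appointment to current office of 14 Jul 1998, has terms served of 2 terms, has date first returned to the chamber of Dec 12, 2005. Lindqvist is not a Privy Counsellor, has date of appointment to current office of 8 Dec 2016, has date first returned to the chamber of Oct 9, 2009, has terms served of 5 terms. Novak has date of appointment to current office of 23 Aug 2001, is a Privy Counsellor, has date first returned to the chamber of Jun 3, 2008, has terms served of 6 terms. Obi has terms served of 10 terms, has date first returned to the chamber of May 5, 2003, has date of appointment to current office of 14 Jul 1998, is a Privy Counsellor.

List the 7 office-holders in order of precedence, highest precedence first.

By the first rule: Chaudhari, Obi, Ruiz and Novak (each a Privy Counsellor); then Abara, Lindqvist and Salazar (each not a Privy Counsellor).
Among Chaudhari, Obi, Ruiz and Novak, by date of appointment to current office (earlier first): Chaudhari and Obi (14 Jul 1998) before Ruiz (3 Oct 2000) before Novak (23 Aug 2001).
Among Chaudhari and Obi, by date first returned to the chamber (later first): Chaudhari (Dec 12, 2005) before Obi (May 5, 2003).
Among Abara, Lindqvist and Salazar, by date of appointment to current office (earlier first): Abara (6 Mar 2012) before Lindqvist and Salazar (8 Dec 2016).
Among Lindqvist and Salazar, by date first returned to the chamber (later first): Lindqvist (Oct 9, 2009) before Salazar (Apr 18, 2009).
Full order: Chaudhari, Obi, Ruiz, Novak, Abara, Lindqvist, Salazar.

Chaudhari, Obi, Ruiz, Novak, Abara, Lindqvist, Salazar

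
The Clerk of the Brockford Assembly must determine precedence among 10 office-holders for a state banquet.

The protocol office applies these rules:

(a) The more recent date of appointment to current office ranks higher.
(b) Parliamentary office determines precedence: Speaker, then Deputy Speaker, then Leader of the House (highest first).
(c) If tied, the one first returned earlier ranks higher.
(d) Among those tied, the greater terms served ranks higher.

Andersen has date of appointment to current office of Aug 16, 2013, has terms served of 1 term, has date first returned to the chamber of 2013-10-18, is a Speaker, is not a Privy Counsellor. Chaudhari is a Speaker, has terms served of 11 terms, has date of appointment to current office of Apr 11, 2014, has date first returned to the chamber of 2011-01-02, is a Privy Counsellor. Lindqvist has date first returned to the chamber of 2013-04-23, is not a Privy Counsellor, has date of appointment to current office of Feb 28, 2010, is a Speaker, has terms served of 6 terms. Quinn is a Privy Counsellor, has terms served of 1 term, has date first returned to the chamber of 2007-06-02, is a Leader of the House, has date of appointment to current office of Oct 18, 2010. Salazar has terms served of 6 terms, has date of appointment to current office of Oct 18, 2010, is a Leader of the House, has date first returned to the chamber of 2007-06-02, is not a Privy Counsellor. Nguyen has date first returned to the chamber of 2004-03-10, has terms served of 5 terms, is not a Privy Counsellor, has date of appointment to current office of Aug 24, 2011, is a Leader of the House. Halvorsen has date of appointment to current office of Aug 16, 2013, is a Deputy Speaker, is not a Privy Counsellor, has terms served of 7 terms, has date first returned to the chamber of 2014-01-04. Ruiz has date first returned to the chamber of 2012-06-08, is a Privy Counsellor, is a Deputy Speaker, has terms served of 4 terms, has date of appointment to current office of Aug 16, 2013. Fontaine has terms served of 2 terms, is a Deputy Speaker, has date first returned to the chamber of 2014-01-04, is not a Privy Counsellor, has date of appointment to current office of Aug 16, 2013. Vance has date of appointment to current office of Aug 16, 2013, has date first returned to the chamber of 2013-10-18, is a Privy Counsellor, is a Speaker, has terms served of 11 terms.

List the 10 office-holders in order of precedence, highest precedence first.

Chaudhari, Vance, Andersen, Ruiz, Halvorsen, Fontaine, Nguyen, Salazar, Quinn, Lindqvist

By date of appointment to current office (later first): Chaudhari (Apr 11, 2014); then Vance, Andersen, Ruiz, Halvorsen and Fontaine (each Aug 16, 2013); then Nguyen (Aug 24, 2011); then Salazar and Quinn (both Oct 18, 2010); then Lindqvist (Feb 28, 2010).
Among Vance, Andersen, Ruiz, Halvorsen and Fontaine, by parliamentary office: Vance and Andersen (Speaker) before Ruiz, Halvorsen and Fontaine (Deputy Speaker).
Vance and Andersen both have date first returned to the chamber 2013-10-18, so the next rule applies.
Among Vance and Andersen, by terms served (higher first): Vance (11 terms) before Andersen (1 term).
Among Ruiz, Halvorsen and Fontaine, by date first returned to the chamber (earlier first): Ruiz (2012-06-08) before Halvorsen and Fontaine (2014-01-04).
Among Halvorsen and Fontaine, by terms served (higher first): Halvorsen (7 terms) before Fontaine (2 terms).
Salazar and Quinn are each Leader of the House, so the next rule applies.
Salazar and Quinn both have date first returned to the chamber 2007-06-02, so the next rule applies.
Among Salazar and Quinn, by terms served (higher first): Salazar (6 terms) before Quinn (1 term).
Full order: Chaudhari, Vance, Andersen, Ruiz, Halvorsen, Fontaine, Nguyen, Salazar, Quinn, Lindqvist.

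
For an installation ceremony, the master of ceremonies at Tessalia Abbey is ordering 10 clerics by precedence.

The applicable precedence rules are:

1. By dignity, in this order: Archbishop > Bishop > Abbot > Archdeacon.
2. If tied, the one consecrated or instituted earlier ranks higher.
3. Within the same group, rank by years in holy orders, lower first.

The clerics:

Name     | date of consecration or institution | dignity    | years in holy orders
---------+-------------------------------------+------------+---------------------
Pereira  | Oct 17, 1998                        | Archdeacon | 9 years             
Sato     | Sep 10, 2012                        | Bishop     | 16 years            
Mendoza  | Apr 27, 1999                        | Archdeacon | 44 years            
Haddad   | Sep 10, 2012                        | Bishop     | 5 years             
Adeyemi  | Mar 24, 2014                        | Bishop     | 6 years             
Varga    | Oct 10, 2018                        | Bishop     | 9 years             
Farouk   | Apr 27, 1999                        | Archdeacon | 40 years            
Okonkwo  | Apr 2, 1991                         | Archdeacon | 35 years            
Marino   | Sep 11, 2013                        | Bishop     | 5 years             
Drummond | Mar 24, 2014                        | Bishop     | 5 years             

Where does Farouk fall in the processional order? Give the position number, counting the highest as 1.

By dignity: Haddad, Sato, Marino, Drummond, Adeyemi and Varga (Bishop); then Okonkwo, Pereira, Farouk and Mendoza (Archdeacon).
Among Haddad, Sato, Marino, Drummond, Adeyemi and Varga, by date of consecration or institution (earlier first): Haddad and Sato (Sep 10, 2012) before Marino (Sep 11, 2013) before Drummond and Adeyemi (Mar 24, 2014) before Varga (Oct 10, 2018).
Among Haddad and Sato, by years in holy orders (lower first): Haddad (5 years) before Sato (16 years).
Among Drummond and Adeyemi, by years in holy orders (lower first): Drummond (5 years) before Adeyemi (6 years).
Among Okonkwo, Pereira, Farouk and Mendoza, by date of consecration or institution (earlier first): Okonkwo (Apr 2, 1991) before Pereira (Oct 17, 1998) before Farouk and Mendoza (Apr 27, 1999).
Among Farouk and Mendoza, by years in holy orders (lower first): Farouk (40 years) before Mendoza (44 years).
Order: Haddad, Sato, Marino, Drummond, Adeyemi, Varga, Okonkwo, Pereira, Farouk, Mendoza. So position 9.

9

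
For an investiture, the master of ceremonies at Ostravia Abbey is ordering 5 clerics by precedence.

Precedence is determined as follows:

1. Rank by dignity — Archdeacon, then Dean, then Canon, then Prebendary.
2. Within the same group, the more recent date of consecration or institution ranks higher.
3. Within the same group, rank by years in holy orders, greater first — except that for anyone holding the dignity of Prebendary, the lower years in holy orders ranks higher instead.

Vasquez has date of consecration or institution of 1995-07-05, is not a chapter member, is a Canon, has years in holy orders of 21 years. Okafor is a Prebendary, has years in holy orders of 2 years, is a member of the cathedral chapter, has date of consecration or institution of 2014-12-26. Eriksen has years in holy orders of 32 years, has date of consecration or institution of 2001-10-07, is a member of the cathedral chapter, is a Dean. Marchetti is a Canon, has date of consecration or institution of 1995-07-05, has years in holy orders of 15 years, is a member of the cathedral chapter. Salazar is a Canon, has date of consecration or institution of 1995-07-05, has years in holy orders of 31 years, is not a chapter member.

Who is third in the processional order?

Vasquez

By dignity: Eriksen (Dean); then Salazar, Vasquez and Marchetti (Canon); then Okafor (Prebendary).
Salazar, Vasquez and Marchetti all have date of consecration or institution 1995-07-05, so the next rule applies.
Among Salazar, Vasquez and Marchetti, by years in holy orders (higher first): Salazar (31 years) before Vasquez (21 years) before Marchetti (15 years).
Order: Eriksen, Salazar, Vasquez, Marchetti, Okafor.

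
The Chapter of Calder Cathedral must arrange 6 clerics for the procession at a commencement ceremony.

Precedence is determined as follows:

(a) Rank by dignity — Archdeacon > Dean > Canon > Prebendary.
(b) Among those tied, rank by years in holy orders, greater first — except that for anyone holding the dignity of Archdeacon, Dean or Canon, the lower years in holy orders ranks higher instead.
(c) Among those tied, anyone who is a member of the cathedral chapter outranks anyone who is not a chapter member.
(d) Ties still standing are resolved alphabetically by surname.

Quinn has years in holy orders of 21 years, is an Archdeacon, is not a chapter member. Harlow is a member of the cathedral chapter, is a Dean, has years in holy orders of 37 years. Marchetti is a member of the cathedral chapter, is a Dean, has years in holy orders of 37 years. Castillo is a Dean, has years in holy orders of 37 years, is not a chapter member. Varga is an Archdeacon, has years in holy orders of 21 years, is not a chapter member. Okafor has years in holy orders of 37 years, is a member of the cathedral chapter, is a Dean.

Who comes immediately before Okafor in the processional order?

By dignity: Quinn and Varga (Archdeacon); then Harlow, Marchetti, Okafor and Castillo (Dean).
Quinn and Varga both have years in holy orders 21 years, so the next rule applies.
Quinn and Varga are each not a chapter member, so the next rule applies.
Among Quinn and Varga, alphabetically by surname: Quinn before Varga.
Harlow, Marchetti, Okafor and Castillo all have years in holy orders 37 years, so the next rule applies.
Among Harlow, Marchetti, Okafor and Castillo, a member of the cathedral chapter before not a chapter member: Harlow, Marchetti and Okafor (a member of the cathedral chapter) before Castillo (not a chapter member).
Among Harlow, Marchetti and Okafor, alphabetically by surname: Harlow before Marchetti before Okafor.
Order: Quinn, Varga, Harlow, Marchetti, Okafor, Castillo.

Marchetti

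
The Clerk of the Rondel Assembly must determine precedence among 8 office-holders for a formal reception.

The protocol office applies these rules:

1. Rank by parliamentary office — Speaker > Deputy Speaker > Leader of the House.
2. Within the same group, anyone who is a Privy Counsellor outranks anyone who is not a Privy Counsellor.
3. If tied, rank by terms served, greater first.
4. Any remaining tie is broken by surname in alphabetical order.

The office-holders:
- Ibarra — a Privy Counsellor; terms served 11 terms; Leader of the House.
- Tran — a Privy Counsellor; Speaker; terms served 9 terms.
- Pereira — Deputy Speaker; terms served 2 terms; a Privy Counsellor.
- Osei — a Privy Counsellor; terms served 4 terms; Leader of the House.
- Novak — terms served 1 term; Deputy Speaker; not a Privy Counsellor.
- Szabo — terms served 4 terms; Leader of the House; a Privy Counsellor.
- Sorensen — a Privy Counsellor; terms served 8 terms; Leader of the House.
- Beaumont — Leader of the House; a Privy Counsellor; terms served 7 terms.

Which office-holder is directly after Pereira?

By parliamentary office: Tran (Speaker); then Pereira and Novak (Deputy Speaker); then Ibarra, Sorensen, Beaumont, Osei and Szabo (Leader of the House).
Among Pereira and Novak, a Privy Counsellor before not a Privy Counsellor: Pereira (a Privy Counsellor) before Novak (not a Privy Counsellor).
Ibarra, Sorensen, Beaumont, Osei and Szabo are each a Privy Counsellor, so the next rule applies.
Among Ibarra, Sorensen, Beaumont, Osei and Szabo, by terms served (higher first): Ibarra (11 terms) before Sorensen (8 terms) before Beaumont (7 terms) before Osei and Szabo (4 terms).
Among Osei and Szabo, alphabetically by surname: Osei before Szabo.
Order: Tran, Pereira, Novak, Ibarra, Sorensen, Beaumont, Osei, Szabo.

Novak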